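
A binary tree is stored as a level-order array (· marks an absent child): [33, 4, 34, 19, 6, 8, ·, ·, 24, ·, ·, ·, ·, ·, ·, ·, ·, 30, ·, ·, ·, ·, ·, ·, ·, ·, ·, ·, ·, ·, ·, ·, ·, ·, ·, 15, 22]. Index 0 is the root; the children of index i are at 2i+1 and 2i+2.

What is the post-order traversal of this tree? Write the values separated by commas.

15, 22, 30, 24, 19, 6, 4, 8, 34, 33

Post-order visits the left subtree, then the right subtree, then the node.
At 33: go left to 4.
  At 4: go left to 19.
    At 19: no left child.
    At 19: go right to 24.
      At 24: go left to 30.
        At 30: go left to 15.
          15 is a leaf — visit 15.
        At 30: go right to 22.
          22 is a leaf — visit 22.
        Visit 30.
      At 24: no right child.
      Visit 24.
    Visit 19.
  At 4: go right to 6.
    6 is a leaf — visit 6.
  Visit 4.
At 33: go right to 34.
  At 34: go left to 8.
    8 is a leaf — visit 8.
  At 34: no right child.
  Visit 34.
Visit 33.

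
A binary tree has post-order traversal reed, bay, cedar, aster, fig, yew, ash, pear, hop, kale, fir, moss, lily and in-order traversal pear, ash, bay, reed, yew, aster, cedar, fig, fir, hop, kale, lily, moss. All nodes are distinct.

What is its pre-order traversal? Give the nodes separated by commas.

lily, fir, pear, ash, yew, bay, reed, fig, aster, cedar, kale, hop, moss

The last element of post-order is the root; it splits in-order into left and right subtrees.
Root lily: left subtree has 11 nodes {pear, ash, bay, reed, yew, aster, cedar, fig, fir, hop, kale}, right has 1 {moss}.
  Root fir: left subtree has 8 nodes {pear, ash, bay, reed, yew, aster, cedar, fig}, right has 2 {hop, kale}.
    Root pear: left subtree has 0 nodes { }, right has 7 {ash, bay, reed, yew, aster, cedar, fig}.
      Root ash: left subtree has 0 nodes { }, right has 6 {bay, reed, yew, aster, cedar, fig}.
        Root yew: left subtree has 2 nodes {bay, reed}, right has 3 {aster, cedar, fig}.
          Root bay: left subtree has 0 nodes { }, right has 1 {reed}.
          Root fig: left subtree has 2 nodes {aster, cedar}, right has 0 { }.
            Root aster: left subtree has 0 nodes { }, right has 1 {cedar}.
    Root kale: left subtree has 1 node {hop}, right has 0 { }.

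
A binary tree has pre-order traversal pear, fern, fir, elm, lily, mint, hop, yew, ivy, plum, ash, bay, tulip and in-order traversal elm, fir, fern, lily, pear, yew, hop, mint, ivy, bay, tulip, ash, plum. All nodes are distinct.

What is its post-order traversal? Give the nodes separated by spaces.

elm fir lily fern yew hop tulip bay ash plum ivy mint pear

The first element of pre-order is the root; it splits in-order into left and right subtrees.
Root pear: left subtree has 4 nodes {elm, fir, fern, lily}, right has 8 {yew, hop, mint, ivy, bay, tulip, ash, plum}.
  Root fern: left subtree has 2 nodes {elm, fir}, right has 1 {lily}.
    Root fir: left subtree has 1 node {elm}, right has 0 { }.
  Root mint: left subtree has 2 nodes {yew, hop}, right has 5 {ivy, bay, tulip, ash, plum}.
    Root hop: left subtree has 1 node {yew}, right has 0 { }.
    Root ivy: left subtree has 0 nodes { }, right has 4 {bay, tulip, ash, plum}.
      Root plum: left subtree has 3 nodes {bay, tulip, ash}, right has 0 { }.
        Root ash: left subtree has 2 nodes {bay, tulip}, right has 0 { }.
          Root bay: left subtree has 0 nodes { }, right has 1 {tulip}.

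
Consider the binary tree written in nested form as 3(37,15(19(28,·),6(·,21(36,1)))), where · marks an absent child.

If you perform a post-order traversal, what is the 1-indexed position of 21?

Post-order visits the left subtree, then the right subtree, then the node.
At 3: go left to 37.
  37 is a leaf — visit 37.
At 3: go right to 15.
  At 15: go left to 19.
    At 19: go left to 28.
      28 is a leaf — visit 28.
    At 19: no right child.
    Visit 19.
  At 15: go right to 6.
    At 6: no left child.
    At 6: go right to 21.
      At 21: go left to 36.
        36 is a leaf — visit 36.
      At 21: go right to 1.
        1 is a leaf — visit 1.
      Visit 21.
    Visit 6.
  Visit 15.
Visit 3.
Full post-order sequence: 37, 28, 19, 36, 1, 21, 6, 15, 3.

6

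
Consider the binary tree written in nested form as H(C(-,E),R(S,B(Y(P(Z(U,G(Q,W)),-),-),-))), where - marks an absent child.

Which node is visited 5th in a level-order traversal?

Level-order visits nodes level by level from the root, left to right within each level.
Level 0: H
Level 1: C, R
Level 2: E, S, B
Level 3: Y
Level 4: P
Level 5: Z
Level 6: U, G
Level 7: Q, W
Full level-order sequence: H, C, R, E, S, B, Y, P, Z, U, G, Q, W.

S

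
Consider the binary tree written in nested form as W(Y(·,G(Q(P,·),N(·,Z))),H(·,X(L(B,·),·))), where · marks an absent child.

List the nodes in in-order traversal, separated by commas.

Y, P, Q, G, N, Z, W, H, B, L, X

In-order visits the left subtree, then the node, then the right subtree.
At W: go left to Y.
  At Y: no left child.
  Visit Y.
  At Y: go right to G.
    At G: go left to Q.
      At Q: go left to P.
        P is a leaf — visit P.
      Visit Q.
      At Q: no right child.
    Visit G.
    At G: go right to N.
      At N: no left child.
      Visit N.
      At N: go right to Z.
        Z is a leaf — visit Z.
Visit W.
At W: go right to H.
  At H: no left child.
  Visit H.
  At H: go right to X.
    At X: go left to L.
      At L: go left to B.
        B is a leaf — visit B.
      Visit L.
      At L: no right child.
    Visit X.
    At X: no right child.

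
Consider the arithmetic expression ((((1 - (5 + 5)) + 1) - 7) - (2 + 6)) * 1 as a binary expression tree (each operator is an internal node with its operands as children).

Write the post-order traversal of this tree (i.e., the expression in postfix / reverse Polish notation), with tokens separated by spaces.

1 5 5 + - 1 + 7 - 2 6 + - 1 *

Post-order on an expression tree gives postfix notation: for each operator, emit left operand, right operand, then the operator.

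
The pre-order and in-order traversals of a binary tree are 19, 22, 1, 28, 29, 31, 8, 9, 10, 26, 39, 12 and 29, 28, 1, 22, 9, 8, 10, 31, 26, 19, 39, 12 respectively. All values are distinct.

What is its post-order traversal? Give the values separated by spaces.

The first element of pre-order is the root; it splits in-order into left and right subtrees.
Root 19: left subtree has 9 nodes {29, 28, 1, 22, 9, 8, 10, 31, 26}, right has 2 {39, 12}.
  Root 22: left subtree has 3 nodes {29, 28, 1}, right has 5 {9, 8, 10, 31, 26}.
    Root 1: left subtree has 2 nodes {29, 28}, right has 0 { }.
      Root 28: left subtree has 1 node {29}, right has 0 { }.
    Root 31: left subtree has 3 nodes {9, 8, 10}, right has 1 {26}.
      Root 8: left subtree has 1 node {9}, right has 1 {10}.
  Root 39: left subtree has 0 nodes { }, right has 1 {12}.

29 28 1 9 10 8 26 31 22 12 39 19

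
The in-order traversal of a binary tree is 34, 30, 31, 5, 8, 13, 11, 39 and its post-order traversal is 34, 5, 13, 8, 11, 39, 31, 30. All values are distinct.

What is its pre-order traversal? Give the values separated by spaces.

30 34 31 39 11 8 5 13

The last element of post-order is the root; it splits in-order into left and right subtrees.
Root 30: left subtree has 1 node {34}, right has 6 {31, 5, 8, 13, 11, 39}.
  Root 31: left subtree has 0 nodes { }, right has 5 {5, 8, 13, 11, 39}.
    Root 39: left subtree has 4 nodes {5, 8, 13, 11}, right has 0 { }.
      Root 11: left subtree has 3 nodes {5, 8, 13}, right has 0 { }.
        Root 8: left subtree has 1 node {5}, right has 1 {13}.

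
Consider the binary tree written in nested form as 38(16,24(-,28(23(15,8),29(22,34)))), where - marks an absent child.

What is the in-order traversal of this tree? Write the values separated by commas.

In-order visits the left subtree, then the node, then the right subtree.
At 38: go left to 16.
  16 is a leaf — visit 16.
Visit 38.
At 38: go right to 24.
  At 24: no left child.
  Visit 24.
  At 24: go right to 28.
    At 28: go left to 23.
      At 23: go left to 15.
        15 is a leaf — visit 15.
      Visit 23.
      At 23: go right to 8.
        8 is a leaf — visit 8.
    Visit 28.
    At 28: go right to 29.
      At 29: go left to 22.
        22 is a leaf — visit 22.
      Visit 29.
      At 29: go right to 34.
        34 is a leaf — visit 34.

16, 38, 24, 15, 23, 8, 28, 22, 29, 34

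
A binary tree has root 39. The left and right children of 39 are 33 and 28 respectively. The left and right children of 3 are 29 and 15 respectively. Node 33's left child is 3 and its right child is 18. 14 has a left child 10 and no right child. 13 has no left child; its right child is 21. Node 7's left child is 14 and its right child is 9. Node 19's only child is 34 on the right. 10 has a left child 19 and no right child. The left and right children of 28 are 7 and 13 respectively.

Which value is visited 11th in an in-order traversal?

7

In-order visits the left subtree, then the node, then the right subtree.
At 39: go left to 33.
  At 33: go left to 3.
    At 3: go left to 29.
      29 is a leaf — visit 29.
    Visit 3.
    At 3: go right to 15.
      15 is a leaf — visit 15.
  Visit 33.
  At 33: go right to 18.
    18 is a leaf — visit 18.
Visit 39.
At 39: go right to 28.
  At 28: go left to 7.
    At 7: go left to 14.
      At 14: go left to 10.
        At 10: go left to 19.
          At 19: no left child.
          Visit 19.
          At 19: go right to 34.
            34 is a leaf — visit 34.
        Visit 10.
        At 10: no right child.
      Visit 14.
      At 14: no right child.
    Visit 7.
    At 7: go right to 9.
      9 is a leaf — visit 9.
  Visit 28.
  At 28: go right to 13.
    At 13: no left child.
    Visit 13.
    At 13: go right to 21.
      21 is a leaf — visit 21.
Full in-order sequence: 29, 3, 15, 33, 18, 39, 19, 34, 10, 14, 7, 9, 28, 13, 21.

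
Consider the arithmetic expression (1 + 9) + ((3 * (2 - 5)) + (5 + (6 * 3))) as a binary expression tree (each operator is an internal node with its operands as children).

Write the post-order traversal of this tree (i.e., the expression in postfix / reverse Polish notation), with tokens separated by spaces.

1 9 + 3 2 5 - * 5 6 3 * + + +

Post-order on an expression tree gives postfix notation: for each operator, emit left operand, right operand, then the operator.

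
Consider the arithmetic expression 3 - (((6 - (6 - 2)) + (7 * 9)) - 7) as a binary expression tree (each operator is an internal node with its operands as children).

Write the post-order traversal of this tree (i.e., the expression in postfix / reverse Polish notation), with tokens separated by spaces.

Post-order on an expression tree gives postfix notation: for each operator, emit left operand, right operand, then the operator.

3 6 6 2 - - 7 9 * + 7 - -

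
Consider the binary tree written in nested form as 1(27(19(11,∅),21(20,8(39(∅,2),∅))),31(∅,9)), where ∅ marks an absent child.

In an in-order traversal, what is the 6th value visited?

In-order visits the left subtree, then the node, then the right subtree.
At 1: go left to 27.
  At 27: go left to 19.
    At 19: go left to 11.
      11 is a leaf — visit 11.
    Visit 19.
    At 19: no right child.
  Visit 27.
  At 27: go right to 21.
    At 21: go left to 20.
      20 is a leaf — visit 20.
    Visit 21.
    At 21: go right to 8.
      At 8: go left to 39.
        At 39: no left child.
        Visit 39.
        At 39: go right to 2.
          2 is a leaf — visit 2.
      Visit 8.
      At 8: no right child.
Visit 1.
At 1: go right to 31.
  At 31: no left child.
  Visit 31.
  At 31: go right to 9.
    9 is a leaf — visit 9.
Full in-order sequence: 11, 19, 27, 20, 21, 39, 2, 8, 1, 31, 9.

39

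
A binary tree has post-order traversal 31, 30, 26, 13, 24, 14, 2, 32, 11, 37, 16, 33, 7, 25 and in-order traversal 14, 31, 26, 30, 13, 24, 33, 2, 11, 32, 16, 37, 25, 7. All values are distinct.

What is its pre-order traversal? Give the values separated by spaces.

The last element of post-order is the root; it splits in-order into left and right subtrees.
Root 25: left subtree has 12 nodes {14, 31, 26, 30, 13, 24, 33, 2, 11, 32, 16, 37}, right has 1 {7}.
  Root 33: left subtree has 6 nodes {14, 31, 26, 30, 13, 24}, right has 5 {2, 11, 32, 16, 37}.
    Root 14: left subtree has 0 nodes { }, right has 5 {31, 26, 30, 13, 24}.
      Root 24: left subtree has 4 nodes {31, 26, 30, 13}, right has 0 { }.
        Root 13: left subtree has 3 nodes {31, 26, 30}, right has 0 { }.
          Root 26: left subtree has 1 node {31}, right has 1 {30}.
    Root 16: left subtree has 3 nodes {2, 11, 32}, right has 1 {37}.
      Root 11: left subtree has 1 node {2}, right has 1 {32}.

25 33 14 24 13 26 31 30 16 11 2 32 37 7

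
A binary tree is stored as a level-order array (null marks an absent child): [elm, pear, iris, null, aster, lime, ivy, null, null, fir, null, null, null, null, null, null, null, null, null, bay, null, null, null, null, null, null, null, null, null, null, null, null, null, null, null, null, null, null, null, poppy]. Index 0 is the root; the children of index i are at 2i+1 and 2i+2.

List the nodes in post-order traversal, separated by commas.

poppy, bay, fir, aster, pear, lime, ivy, iris, elm

Post-order visits the left subtree, then the right subtree, then the node.
At elm: go left to pear.
  At pear: no left child.
  At pear: go right to aster.
    At aster: go left to fir.
      At fir: go left to bay.
        At bay: go left to poppy.
          poppy is a leaf — visit poppy.
        At bay: no right child.
        Visit bay.
      At fir: no right child.
      Visit fir.
    At aster: no right child.
    Visit aster.
  Visit pear.
At elm: go right to iris.
  At iris: go left to lime.
    lime is a leaf — visit lime.
  At iris: go right to ivy.
    ivy is a leaf — visit ivy.
  Visit iris.
Visit elm.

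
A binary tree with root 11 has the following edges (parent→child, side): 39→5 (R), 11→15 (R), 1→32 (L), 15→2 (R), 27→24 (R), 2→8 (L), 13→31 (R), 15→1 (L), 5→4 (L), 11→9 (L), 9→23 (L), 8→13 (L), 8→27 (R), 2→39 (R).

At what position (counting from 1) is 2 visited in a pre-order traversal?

Pre-order visits the node, then its left subtree, then its right subtree.
Visit 11.
At 11: go left to 9.
  Visit 9.
  At 9: go left to 23.
    23 is a leaf — visit 23.
  At 9: no right child.
At 11: go right to 15.
  Visit 15.
  At 15: go left to 1.
    Visit 1.
    At 1: go left to 32.
      32 is a leaf — visit 32.
    At 1: no right child.
  At 15: go right to 2.
    Visit 2.
    At 2: go left to 8.
      Visit 8.
      At 8: go left to 13.
        Visit 13.
        At 13: no left child.
        At 13: go right to 31.
          31 is a leaf — visit 31.
      At 8: go right to 27.
        Visit 27.
        At 27: no left child.
        At 27: go right to 24.
          24 is a leaf — visit 24.
    At 2: go right to 39.
      Visit 39.
      At 39: no left child.
      At 39: go right to 5.
        Visit 5.
        At 5: go left to 4.
          4 is a leaf — visit 4.
        At 5: no right child.
Full pre-order sequence: 11, 9, 23, 15, 1, 32, 2, 8, 13, 31, 27, 24, 39, 5, 4.

7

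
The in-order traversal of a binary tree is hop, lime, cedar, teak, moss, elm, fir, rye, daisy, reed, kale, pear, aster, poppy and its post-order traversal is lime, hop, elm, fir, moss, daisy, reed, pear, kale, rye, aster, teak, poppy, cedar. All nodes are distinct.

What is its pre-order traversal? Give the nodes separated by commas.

The last element of post-order is the root; it splits in-order into left and right subtrees.
Root cedar: left subtree has 2 nodes {hop, lime}, right has 11 {teak, moss, elm, fir, rye, daisy, reed, kale, pear, aster, poppy}.
  Root hop: left subtree has 0 nodes { }, right has 1 {lime}.
  Root poppy: left subtree has 10 nodes {teak, moss, elm, fir, rye, daisy, reed, kale, pear, aster}, right has 0 { }.
    Root teak: left subtree has 0 nodes { }, right has 9 {moss, elm, fir, rye, daisy, reed, kale, pear, aster}.
      Root aster: left subtree has 8 nodes {moss, elm, fir, rye, daisy, reed, kale, pear}, right has 0 { }.
        Root rye: left subtree has 3 nodes {moss, elm, fir}, right has 4 {daisy, reed, kale, pear}.
          Root moss: left subtree has 0 nodes { }, right has 2 {elm, fir}.
            Root fir: left subtree has 1 node {elm}, right has 0 { }.
          Root kale: left subtree has 2 nodes {daisy, reed}, right has 1 {pear}.
            Root reed: left subtree has 1 node {daisy}, right has 0 { }.

cedar, hop, lime, poppy, teak, aster, rye, moss, fir, elm, kale, reed, daisy, pear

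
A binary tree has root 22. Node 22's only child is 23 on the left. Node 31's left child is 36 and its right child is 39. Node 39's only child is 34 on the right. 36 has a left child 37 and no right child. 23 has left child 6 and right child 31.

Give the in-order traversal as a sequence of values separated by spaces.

6 23 37 36 31 39 34 22

In-order visits the left subtree, then the node, then the right subtree.
At 22: go left to 23.
  At 23: go left to 6.
    6 is a leaf — visit 6.
  Visit 23.
  At 23: go right to 31.
    At 31: go left to 36.
      At 36: go left to 37.
        37 is a leaf — visit 37.
      Visit 36.
      At 36: no right child.
    Visit 31.
    At 31: go right to 39.
      At 39: no left child.
      Visit 39.
      At 39: go right to 34.
        34 is a leaf — visit 34.
Visit 22.
At 22: no right child.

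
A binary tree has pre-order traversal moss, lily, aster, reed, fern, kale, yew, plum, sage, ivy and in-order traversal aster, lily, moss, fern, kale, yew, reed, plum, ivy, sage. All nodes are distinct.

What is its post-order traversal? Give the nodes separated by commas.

aster, lily, yew, kale, fern, ivy, sage, plum, reed, moss

The first element of pre-order is the root; it splits in-order into left and right subtrees.
Root moss: left subtree has 2 nodes {aster, lily}, right has 7 {fern, kale, yew, reed, plum, ivy, sage}.
  Root lily: left subtree has 1 node {aster}, right has 0 { }.
  Root reed: left subtree has 3 nodes {fern, kale, yew}, right has 3 {plum, ivy, sage}.
    Root fern: left subtree has 0 nodes { }, right has 2 {kale, yew}.
      Root kale: left subtree has 0 nodes { }, right has 1 {yew}.
    Root plum: left subtree has 0 nodes { }, right has 2 {ivy, sage}.
      Root sage: left subtree has 1 node {ivy}, right has 0 { }.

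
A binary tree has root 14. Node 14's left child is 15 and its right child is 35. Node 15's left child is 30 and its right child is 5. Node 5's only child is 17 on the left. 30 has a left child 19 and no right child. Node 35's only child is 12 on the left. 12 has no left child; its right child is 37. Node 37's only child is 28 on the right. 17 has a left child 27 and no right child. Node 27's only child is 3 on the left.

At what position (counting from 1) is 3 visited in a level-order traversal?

Level-order visits nodes level by level from the root, left to right within each level.
Level 0: 14
Level 1: 15, 35
Level 2: 30, 5, 12
Level 3: 19, 17, 37
Level 4: 27, 28
Level 5: 3
Full level-order sequence: 14, 15, 35, 30, 5, 12, 19, 17, 37, 27, 28, 3.

12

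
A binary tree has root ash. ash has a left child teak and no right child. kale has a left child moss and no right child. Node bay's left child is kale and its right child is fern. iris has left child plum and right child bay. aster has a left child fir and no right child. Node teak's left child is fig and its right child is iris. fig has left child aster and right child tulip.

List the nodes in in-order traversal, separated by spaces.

In-order visits the left subtree, then the node, then the right subtree.
At ash: go left to teak.
  At teak: go left to fig.
    At fig: go left to aster.
      At aster: go left to fir.
        fir is a leaf — visit fir.
      Visit aster.
      At aster: no right child.
    Visit fig.
    At fig: go right to tulip.
      tulip is a leaf — visit tulip.
  Visit teak.
  At teak: go right to iris.
    At iris: go left to plum.
      plum is a leaf — visit plum.
    Visit iris.
    At iris: go right to bay.
      At bay: go left to kale.
        At kale: go left to moss.
          moss is a leaf — visit moss.
        Visit kale.
        At kale: no right child.
      Visit bay.
      At bay: go right to fern.
        fern is a leaf — visit fern.
Visit ash.
At ash: no right child.

fir aster fig tulip teak plum iris moss kale bay fern ash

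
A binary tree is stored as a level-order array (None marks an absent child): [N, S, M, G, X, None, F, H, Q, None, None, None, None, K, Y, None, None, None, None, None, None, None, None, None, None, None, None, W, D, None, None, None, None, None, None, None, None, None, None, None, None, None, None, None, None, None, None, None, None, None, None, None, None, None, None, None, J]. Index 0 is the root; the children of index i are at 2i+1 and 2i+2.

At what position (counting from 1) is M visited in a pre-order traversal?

Pre-order visits the node, then its left subtree, then its right subtree.
Visit N.
At N: go left to S.
  Visit S.
  At S: go left to G.
    Visit G.
    At G: go left to H.
      H is a leaf — visit H.
    At G: go right to Q.
      Q is a leaf — visit Q.
  At S: go right to X.
    X is a leaf — visit X.
At N: go right to M.
  Visit M.
  At M: no left child.
  At M: go right to F.
    Visit F.
    At F: go left to K.
      Visit K.
      At K: go left to W.
        Visit W.
        At W: no left child.
        At W: go right to J.
          J is a leaf — visit J.
      At K: go right to D.
        D is a leaf — visit D.
    At F: go right to Y.
      Y is a leaf — visit Y.
Full pre-order sequence: N, S, G, H, Q, X, M, F, K, W, J, D, Y.

7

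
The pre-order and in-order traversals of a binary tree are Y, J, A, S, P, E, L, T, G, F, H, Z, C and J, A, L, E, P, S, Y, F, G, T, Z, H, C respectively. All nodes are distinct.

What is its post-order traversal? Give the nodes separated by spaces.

The first element of pre-order is the root; it splits in-order into left and right subtrees.
Root Y: left subtree has 6 nodes {J, A, L, E, P, S}, right has 6 {F, G, T, Z, H, C}.
  Root J: left subtree has 0 nodes { }, right has 5 {A, L, E, P, S}.
    Root A: left subtree has 0 nodes { }, right has 4 {L, E, P, S}.
      Root S: left subtree has 3 nodes {L, E, P}, right has 0 { }.
        Root P: left subtree has 2 nodes {L, E}, right has 0 { }.
          Root E: left subtree has 1 node {L}, right has 0 { }.
  Root T: left subtree has 2 nodes {F, G}, right has 3 {Z, H, C}.
    Root G: left subtree has 1 node {F}, right has 0 { }.
    Root H: left subtree has 1 node {Z}, right has 1 {C}.

L E P S A J F G Z C H T Y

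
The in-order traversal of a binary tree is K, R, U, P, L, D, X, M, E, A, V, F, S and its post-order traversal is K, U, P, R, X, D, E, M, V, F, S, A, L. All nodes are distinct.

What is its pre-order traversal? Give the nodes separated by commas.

L, R, K, P, U, A, M, D, X, E, S, F, V

The last element of post-order is the root; it splits in-order into left and right subtrees.
Root L: left subtree has 4 nodes {K, R, U, P}, right has 8 {D, X, M, E, A, V, F, S}.
  Root R: left subtree has 1 node {K}, right has 2 {U, P}.
    Root P: left subtree has 1 node {U}, right has 0 { }.
  Root A: left subtree has 4 nodes {D, X, M, E}, right has 3 {V, F, S}.
    Root M: left subtree has 2 nodes {D, X}, right has 1 {E}.
      Root D: left subtree has 0 nodes { }, right has 1 {X}.
    Root S: left subtree has 2 nodes {V, F}, right has 0 { }.
      Root F: left subtree has 1 node {V}, right has 0 { }.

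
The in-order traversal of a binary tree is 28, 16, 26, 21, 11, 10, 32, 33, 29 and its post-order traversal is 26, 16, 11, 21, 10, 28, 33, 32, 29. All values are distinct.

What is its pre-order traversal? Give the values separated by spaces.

The last element of post-order is the root; it splits in-order into left and right subtrees.
Root 29: left subtree has 8 nodes {28, 16, 26, 21, 11, 10, 32, 33}, right has 0 { }.
  Root 32: left subtree has 6 nodes {28, 16, 26, 21, 11, 10}, right has 1 {33}.
    Root 28: left subtree has 0 nodes { }, right has 5 {16, 26, 21, 11, 10}.
      Root 10: left subtree has 4 nodes {16, 26, 21, 11}, right has 0 { }.
        Root 21: left subtree has 2 nodes {16, 26}, right has 1 {11}.
          Root 16: left subtree has 0 nodes { }, right has 1 {26}.

29 32 28 10 21 16 26 11 33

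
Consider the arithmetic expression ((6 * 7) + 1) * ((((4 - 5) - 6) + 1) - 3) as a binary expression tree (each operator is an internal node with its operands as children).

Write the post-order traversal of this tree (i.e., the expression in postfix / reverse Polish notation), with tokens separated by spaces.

6 7 * 1 + 4 5 - 6 - 1 + 3 - *

Post-order on an expression tree gives postfix notation: for each operator, emit left operand, right operand, then the operator.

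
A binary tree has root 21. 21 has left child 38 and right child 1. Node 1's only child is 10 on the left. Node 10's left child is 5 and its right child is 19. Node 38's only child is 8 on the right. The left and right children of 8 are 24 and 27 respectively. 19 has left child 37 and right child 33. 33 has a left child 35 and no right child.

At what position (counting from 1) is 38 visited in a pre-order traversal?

2

Pre-order visits the node, then its left subtree, then its right subtree.
Visit 21.
At 21: go left to 38.
  Visit 38.
  At 38: no left child.
  At 38: go right to 8.
    Visit 8.
    At 8: go left to 24.
      24 is a leaf — visit 24.
    At 8: go right to 27.
      27 is a leaf — visit 27.
At 21: go right to 1.
  Visit 1.
  At 1: go left to 10.
    Visit 10.
    At 10: go left to 5.
      5 is a leaf — visit 5.
    At 10: go right to 19.
      Visit 19.
      At 19: go left to 37.
        37 is a leaf — visit 37.
      At 19: go right to 33.
        Visit 33.
        At 33: go left to 35.
          35 is a leaf — visit 35.
        At 33: no right child.
  At 1: no right child.
Full pre-order sequence: 21, 38, 8, 24, 27, 1, 10, 5, 19, 37, 33, 35.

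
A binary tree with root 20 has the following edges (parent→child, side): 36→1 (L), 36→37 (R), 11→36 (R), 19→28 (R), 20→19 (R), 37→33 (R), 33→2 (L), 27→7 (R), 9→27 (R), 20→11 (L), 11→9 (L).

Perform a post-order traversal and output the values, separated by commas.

Post-order visits the left subtree, then the right subtree, then the node.
At 20: go left to 11.
  At 11: go left to 9.
    At 9: no left child.
    At 9: go right to 27.
      At 27: no left child.
      At 27: go right to 7.
        7 is a leaf — visit 7.
      Visit 27.
    Visit 9.
  At 11: go right to 36.
    At 36: go left to 1.
      1 is a leaf — visit 1.
    At 36: go right to 37.
      At 37: no left child.
      At 37: go right to 33.
        At 33: go left to 2.
          2 is a leaf — visit 2.
        At 33: no right child.
        Visit 33.
      Visit 37.
    Visit 36.
  Visit 11.
At 20: go right to 19.
  At 19: no left child.
  At 19: go right to 28.
    28 is a leaf — visit 28.
  Visit 19.
Visit 20.

7, 27, 9, 1, 2, 33, 37, 36, 11, 28, 19, 20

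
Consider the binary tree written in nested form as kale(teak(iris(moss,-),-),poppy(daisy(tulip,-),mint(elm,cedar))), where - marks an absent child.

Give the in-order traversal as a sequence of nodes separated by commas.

moss, iris, teak, kale, tulip, daisy, poppy, elm, mint, cedar

In-order visits the left subtree, then the node, then the right subtree.
At kale: go left to teak.
  At teak: go left to iris.
    At iris: go left to moss.
      moss is a leaf — visit moss.
    Visit iris.
    At iris: no right child.
  Visit teak.
  At teak: no right child.
Visit kale.
At kale: go right to poppy.
  At poppy: go left to daisy.
    At daisy: go left to tulip.
      tulip is a leaf — visit tulip.
    Visit daisy.
    At daisy: no right child.
  Visit poppy.
  At poppy: go right to mint.
    At mint: go left to elm.
      elm is a leaf — visit elm.
    Visit mint.
    At mint: go right to cedar.
      cedar is a leaf — visit cedar.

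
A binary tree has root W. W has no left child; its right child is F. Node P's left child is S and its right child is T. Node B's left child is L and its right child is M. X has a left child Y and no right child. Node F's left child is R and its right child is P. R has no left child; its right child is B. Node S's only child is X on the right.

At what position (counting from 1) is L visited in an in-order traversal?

In-order visits the left subtree, then the node, then the right subtree.
At W: no left child.
Visit W.
At W: go right to F.
  At F: go left to R.
    At R: no left child.
    Visit R.
    At R: go right to B.
      At B: go left to L.
        L is a leaf — visit L.
      Visit B.
      At B: go right to M.
        M is a leaf — visit M.
  Visit F.
  At F: go right to P.
    At P: go left to S.
      At S: no left child.
      Visit S.
      At S: go right to X.
        At X: go left to Y.
          Y is a leaf — visit Y.
        Visit X.
        At X: no right child.
    Visit P.
    At P: go right to T.
      T is a leaf — visit T.
Full in-order sequence: W, R, L, B, M, F, S, Y, X, P, T.

3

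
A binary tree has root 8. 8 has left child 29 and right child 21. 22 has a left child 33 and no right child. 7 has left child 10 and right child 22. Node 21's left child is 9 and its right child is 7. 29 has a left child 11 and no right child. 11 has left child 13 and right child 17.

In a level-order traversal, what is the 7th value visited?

13

Level-order visits nodes level by level from the root, left to right within each level.
Level 0: 8
Level 1: 29, 21
Level 2: 11, 9, 7
Level 3: 13, 17, 10, 22
Level 4: 33
Full level-order sequence: 8, 29, 21, 11, 9, 7, 13, 17, 10, 22, 33.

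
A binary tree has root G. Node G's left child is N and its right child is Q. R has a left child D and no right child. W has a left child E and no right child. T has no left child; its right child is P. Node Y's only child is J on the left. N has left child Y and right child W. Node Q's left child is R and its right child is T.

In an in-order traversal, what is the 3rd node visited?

N

In-order visits the left subtree, then the node, then the right subtree.
At G: go left to N.
  At N: go left to Y.
    At Y: go left to J.
      J is a leaf — visit J.
    Visit Y.
    At Y: no right child.
  Visit N.
  At N: go right to W.
    At W: go left to E.
      E is a leaf — visit E.
    Visit W.
    At W: no right child.
Visit G.
At G: go right to Q.
  At Q: go left to R.
    At R: go left to D.
      D is a leaf — visit D.
    Visit R.
    At R: no right child.
  Visit Q.
  At Q: go right to T.
    At T: no left child.
    Visit T.
    At T: go right to P.
      P is a leaf — visit P.
Full in-order sequence: J, Y, N, E, W, G, D, R, Q, T, P.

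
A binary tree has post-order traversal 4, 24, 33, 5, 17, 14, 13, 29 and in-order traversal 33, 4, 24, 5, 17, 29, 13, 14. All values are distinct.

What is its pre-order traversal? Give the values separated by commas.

The last element of post-order is the root; it splits in-order into left and right subtrees.
Root 29: left subtree has 5 nodes {33, 4, 24, 5, 17}, right has 2 {13, 14}.
  Root 17: left subtree has 4 nodes {33, 4, 24, 5}, right has 0 { }.
    Root 5: left subtree has 3 nodes {33, 4, 24}, right has 0 { }.
      Root 33: left subtree has 0 nodes { }, right has 2 {4, 24}.
        Root 24: left subtree has 1 node {4}, right has 0 { }.
  Root 13: left subtree has 0 nodes { }, right has 1 {14}.

29, 17, 5, 33, 24, 4, 13, 14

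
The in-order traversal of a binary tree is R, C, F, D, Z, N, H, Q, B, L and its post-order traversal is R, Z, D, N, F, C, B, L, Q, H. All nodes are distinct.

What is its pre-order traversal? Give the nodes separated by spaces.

The last element of post-order is the root; it splits in-order into left and right subtrees.
Root H: left subtree has 6 nodes {R, C, F, D, Z, N}, right has 3 {Q, B, L}.
  Root C: left subtree has 1 node {R}, right has 4 {F, D, Z, N}.
    Root F: left subtree has 0 nodes { }, right has 3 {D, Z, N}.
      Root N: left subtree has 2 nodes {D, Z}, right has 0 { }.
        Root D: left subtree has 0 nodes { }, right has 1 {Z}.
  Root Q: left subtree has 0 nodes { }, right has 2 {B, L}.
    Root L: left subtree has 1 node {B}, right has 0 { }.

H C R F N D Z Q L B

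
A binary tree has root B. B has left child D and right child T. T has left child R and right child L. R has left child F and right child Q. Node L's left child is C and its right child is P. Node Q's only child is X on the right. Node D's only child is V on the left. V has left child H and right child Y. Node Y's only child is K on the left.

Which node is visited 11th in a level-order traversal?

Level-order visits nodes level by level from the root, left to right within each level.
Level 0: B
Level 1: D, T
Level 2: V, R, L
Level 3: H, Y, F, Q, C, P
Level 4: K, X
Full level-order sequence: B, D, T, V, R, L, H, Y, F, Q, C, P, K, X.

C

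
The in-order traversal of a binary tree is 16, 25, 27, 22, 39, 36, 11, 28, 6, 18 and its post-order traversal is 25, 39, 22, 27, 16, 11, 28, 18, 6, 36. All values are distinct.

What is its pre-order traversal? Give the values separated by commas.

36, 16, 27, 25, 22, 39, 6, 28, 11, 18

The last element of post-order is the root; it splits in-order into left and right subtrees.
Root 36: left subtree has 5 nodes {16, 25, 27, 22, 39}, right has 4 {11, 28, 6, 18}.
  Root 16: left subtree has 0 nodes { }, right has 4 {25, 27, 22, 39}.
    Root 27: left subtree has 1 node {25}, right has 2 {22, 39}.
      Root 22: left subtree has 0 nodes { }, right has 1 {39}.
  Root 6: left subtree has 2 nodes {11, 28}, right has 1 {18}.
    Root 28: left subtree has 1 node {11}, right has 0 { }.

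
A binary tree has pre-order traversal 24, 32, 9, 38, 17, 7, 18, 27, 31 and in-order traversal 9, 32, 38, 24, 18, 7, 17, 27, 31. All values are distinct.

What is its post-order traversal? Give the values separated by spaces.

The first element of pre-order is the root; it splits in-order into left and right subtrees.
Root 24: left subtree has 3 nodes {9, 32, 38}, right has 5 {18, 7, 17, 27, 31}.
  Root 32: left subtree has 1 node {9}, right has 1 {38}.
  Root 17: left subtree has 2 nodes {18, 7}, right has 2 {27, 31}.
    Root 7: left subtree has 1 node {18}, right has 0 { }.
    Root 27: left subtree has 0 nodes { }, right has 1 {31}.

9 38 32 18 7 31 27 17 24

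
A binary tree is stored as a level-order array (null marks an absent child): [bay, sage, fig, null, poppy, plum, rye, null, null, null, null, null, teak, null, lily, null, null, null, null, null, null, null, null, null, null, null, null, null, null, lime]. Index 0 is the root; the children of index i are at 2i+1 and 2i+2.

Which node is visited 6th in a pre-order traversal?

Pre-order visits the node, then its left subtree, then its right subtree.
Visit bay.
At bay: go left to sage.
  Visit sage.
  At sage: no left child.
  At sage: go right to poppy.
    poppy is a leaf — visit poppy.
At bay: go right to fig.
  Visit fig.
  At fig: go left to plum.
    Visit plum.
    At plum: no left child.
    At plum: go right to teak.
      teak is a leaf — visit teak.
  At fig: go right to rye.
    Visit rye.
    At rye: no left child.
    At rye: go right to lily.
      Visit lily.
      At lily: go left to lime.
        lime is a leaf — visit lime.
      At lily: no right child.
Full pre-order sequence: bay, sage, poppy, fig, plum, teak, rye, lily, lime.

teak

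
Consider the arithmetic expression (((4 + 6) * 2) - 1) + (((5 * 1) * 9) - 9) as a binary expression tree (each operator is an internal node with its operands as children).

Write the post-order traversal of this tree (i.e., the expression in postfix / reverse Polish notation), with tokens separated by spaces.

Post-order on an expression tree gives postfix notation: for each operator, emit left operand, right operand, then the operator.

4 6 + 2 * 1 - 5 1 * 9 * 9 - +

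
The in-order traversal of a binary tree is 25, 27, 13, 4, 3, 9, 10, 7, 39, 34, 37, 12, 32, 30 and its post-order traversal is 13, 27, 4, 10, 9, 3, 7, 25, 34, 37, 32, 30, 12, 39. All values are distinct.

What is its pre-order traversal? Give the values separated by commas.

The last element of post-order is the root; it splits in-order into left and right subtrees.
Root 39: left subtree has 8 nodes {25, 27, 13, 4, 3, 9, 10, 7}, right has 5 {34, 37, 12, 32, 30}.
  Root 25: left subtree has 0 nodes { }, right has 7 {27, 13, 4, 3, 9, 10, 7}.
    Root 7: left subtree has 6 nodes {27, 13, 4, 3, 9, 10}, right has 0 { }.
      Root 3: left subtree has 3 nodes {27, 13, 4}, right has 2 {9, 10}.
        Root 4: left subtree has 2 nodes {27, 13}, right has 0 { }.
          Root 27: left subtree has 0 nodes { }, right has 1 {13}.
        Root 9: left subtree has 0 nodes { }, right has 1 {10}.
  Root 12: left subtree has 2 nodes {34, 37}, right has 2 {32, 30}.
    Root 37: left subtree has 1 node {34}, right has 0 { }.
    Root 30: left subtree has 1 node {32}, right has 0 { }.

39, 25, 7, 3, 4, 27, 13, 9, 10, 12, 37, 34, 30, 32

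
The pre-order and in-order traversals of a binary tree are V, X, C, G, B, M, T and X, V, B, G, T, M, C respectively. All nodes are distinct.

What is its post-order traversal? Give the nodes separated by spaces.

The first element of pre-order is the root; it splits in-order into left and right subtrees.
Root V: left subtree has 1 node {X}, right has 5 {B, G, T, M, C}.
  Root C: left subtree has 4 nodes {B, G, T, M}, right has 0 { }.
    Root G: left subtree has 1 node {B}, right has 2 {T, M}.
      Root M: left subtree has 1 node {T}, right has 0 { }.

X B T M G C V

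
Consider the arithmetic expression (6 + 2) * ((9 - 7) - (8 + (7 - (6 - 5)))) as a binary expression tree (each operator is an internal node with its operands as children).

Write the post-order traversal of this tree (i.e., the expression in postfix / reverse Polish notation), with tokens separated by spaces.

6 2 + 9 7 - 8 7 6 5 - - + - *

Post-order on an expression tree gives postfix notation: for each operator, emit left operand, right operand, then the operator.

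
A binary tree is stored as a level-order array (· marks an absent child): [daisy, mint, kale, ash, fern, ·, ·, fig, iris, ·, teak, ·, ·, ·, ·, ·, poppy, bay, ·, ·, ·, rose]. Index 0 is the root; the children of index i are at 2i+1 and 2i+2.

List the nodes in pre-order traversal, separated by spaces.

Pre-order visits the node, then its left subtree, then its right subtree.
Visit daisy.
At daisy: go left to mint.
  Visit mint.
  At mint: go left to ash.
    Visit ash.
    At ash: go left to fig.
      Visit fig.
      At fig: no left child.
      At fig: go right to poppy.
        poppy is a leaf — visit poppy.
    At ash: go right to iris.
      Visit iris.
      At iris: go left to bay.
        bay is a leaf — visit bay.
      At iris: no right child.
  At mint: go right to fern.
    Visit fern.
    At fern: no left child.
    At fern: go right to teak.
      Visit teak.
      At teak: go left to rose.
        rose is a leaf — visit rose.
      At teak: no right child.
At daisy: go right to kale.
  kale is a leaf — visit kale.

daisy mint ash fig poppy iris bay fern teak rose kale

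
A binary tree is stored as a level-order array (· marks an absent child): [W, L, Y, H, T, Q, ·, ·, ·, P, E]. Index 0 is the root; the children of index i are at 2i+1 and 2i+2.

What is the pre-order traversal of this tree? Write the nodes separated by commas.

W, L, H, T, P, E, Y, Q

Pre-order visits the node, then its left subtree, then its right subtree.
Visit W.
At W: go left to L.
  Visit L.
  At L: go left to H.
    H is a leaf — visit H.
  At L: go right to T.
    Visit T.
    At T: go left to P.
      P is a leaf — visit P.
    At T: go right to E.
      E is a leaf — visit E.
At W: go right to Y.
  Visit Y.
  At Y: go left to Q.
    Q is a leaf — visit Q.
  At Y: no right child.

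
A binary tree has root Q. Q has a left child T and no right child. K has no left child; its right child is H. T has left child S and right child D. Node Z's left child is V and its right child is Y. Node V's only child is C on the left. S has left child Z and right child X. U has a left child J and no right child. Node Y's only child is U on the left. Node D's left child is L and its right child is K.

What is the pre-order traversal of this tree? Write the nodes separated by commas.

Q, T, S, Z, V, C, Y, U, J, X, D, L, K, H

Pre-order visits the node, then its left subtree, then its right subtree.
Visit Q.
At Q: go left to T.
  Visit T.
  At T: go left to S.
    Visit S.
    At S: go left to Z.
      Visit Z.
      At Z: go left to V.
        Visit V.
        At V: go left to C.
          C is a leaf — visit C.
        At V: no right child.
      At Z: go right to Y.
        Visit Y.
        At Y: go left to U.
          Visit U.
          At U: go left to J.
            J is a leaf — visit J.
          At U: no right child.
        At Y: no right child.
    At S: go right to X.
      X is a leaf — visit X.
  At T: go right to D.
    Visit D.
    At D: go left to L.
      L is a leaf — visit L.
    At D: go right to K.
      Visit K.
      At K: no left child.
      At K: go right to H.
        H is a leaf — visit H.
At Q: no right child.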